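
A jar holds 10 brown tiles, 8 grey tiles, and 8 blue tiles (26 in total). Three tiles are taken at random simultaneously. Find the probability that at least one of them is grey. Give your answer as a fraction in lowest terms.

Use the complement: P(at least one grey) = 1 − P(no grey).
P(none) = C(18,3)/C(26,3) = 816/2600.
So P = 1 − 816/2600 = 223/325 ≈ 0.6862.

223/325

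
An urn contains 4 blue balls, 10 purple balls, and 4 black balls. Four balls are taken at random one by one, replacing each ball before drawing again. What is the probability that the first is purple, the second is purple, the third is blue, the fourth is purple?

250/6561

Multiply the conditional probability of each draw in order, with replacement (the composition resets each draw).
P = (10/18) · (10/18) · (4/18) · (10/18) = 250/6561 ≈ 0.0381.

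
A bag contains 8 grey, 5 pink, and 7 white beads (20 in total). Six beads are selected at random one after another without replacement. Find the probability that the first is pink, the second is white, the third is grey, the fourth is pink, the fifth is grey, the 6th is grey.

49/29070

Multiply the conditional probability of each draw in order, without replacement, so each draw removes one from its color and from the total.
P = (5/20) · (7/19) · (8/18) · (4/17) · (7/16) · (6/15) = 49/29070 ≈ 0.0017.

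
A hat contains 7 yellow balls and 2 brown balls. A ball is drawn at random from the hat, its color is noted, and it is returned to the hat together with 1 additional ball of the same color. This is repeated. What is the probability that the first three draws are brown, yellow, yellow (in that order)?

Track the composition after each reinforcement of +1.
P = (2/9) · (7/10) · (8/11) = 56/495 ≈ 0.1131.

56/495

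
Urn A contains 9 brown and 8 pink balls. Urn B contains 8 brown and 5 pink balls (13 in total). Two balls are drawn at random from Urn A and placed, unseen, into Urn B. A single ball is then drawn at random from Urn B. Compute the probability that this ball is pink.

Condition on how many of the transferred balls are pink (from Urn A: 8 pink of 17; then Urn B has 15 total).
  0 pink: C(8,0)C(9,2)/C(17,2) = 9/34; then P = 5/15
  1 pink: C(8,1)C(9,1)/C(17,2) = 9/17; then P = 6/15
  2 pink: C(8,2)C(9,0)/C(17,2) = 7/34; then P = 7/15
P(pink from Urn B) = 101/255 ≈ 0.3961.

101/255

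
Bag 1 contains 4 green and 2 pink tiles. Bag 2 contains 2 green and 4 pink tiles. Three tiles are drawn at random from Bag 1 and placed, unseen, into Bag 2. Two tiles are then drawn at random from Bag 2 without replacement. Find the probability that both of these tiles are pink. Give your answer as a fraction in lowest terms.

Condition on how many of the transferred tiles are pink (from Bag 1: 2 pink of 6; then Bag 2 has 9 total).
  0 pink: C(2,0)C(4,3)/C(6,3) = 1/5; then P = C(4,2)/C(9,2) = 1/6
  1 pink: C(2,1)C(4,2)/C(6,3) = 3/5; then P = C(5,2)/C(9,2) = 5/18
  2 pink: C(2,2)C(4,1)/C(6,3) = 1/5; then P = C(6,2)/C(9,2) = 5/12
P(both pink) = 17/60 ≈ 0.2833.

17/60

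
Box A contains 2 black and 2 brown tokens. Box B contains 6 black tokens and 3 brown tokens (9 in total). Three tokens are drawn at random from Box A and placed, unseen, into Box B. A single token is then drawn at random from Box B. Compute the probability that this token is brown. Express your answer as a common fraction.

3/8

Condition on how many of the transferred tokens are brown (from Box A: 2 brown of 4; then Box B has 12 total).
  1 brown: C(2,1)C(2,2)/C(4,3) = 1/2; then P = 4/12
  2 brown: C(2,2)C(2,1)/C(4,3) = 1/2; then P = 5/12
P(brown from Box B) = 3/8 ≈ 0.3750.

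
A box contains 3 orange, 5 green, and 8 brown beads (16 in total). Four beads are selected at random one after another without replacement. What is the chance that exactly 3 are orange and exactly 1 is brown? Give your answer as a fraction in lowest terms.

Unordered draws without replacement: count favorable combinations over C(16,4).
Favorable = C(3,3) · C(5,0) · C(8,1) = 8; total = C(16,4) = 1820.
P = 8/1820 = 2/455 ≈ 0.0044.

2/455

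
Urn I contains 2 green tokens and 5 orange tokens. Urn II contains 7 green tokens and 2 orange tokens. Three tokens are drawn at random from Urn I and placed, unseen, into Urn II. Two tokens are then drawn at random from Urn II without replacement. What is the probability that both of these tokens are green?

Condition on how many of the transferred tokens are green (from Urn I: 2 green of 7; then Urn II has 12 total).
  0 green: C(2,0)C(5,3)/C(7,3) = 2/7; then P = C(7,2)/C(12,2) = 7/22
  1 green: C(2,1)C(5,2)/C(7,3) = 4/7; then P = C(8,2)/C(12,2) = 14/33
  2 green: C(2,2)C(5,1)/C(7,3) = 1/7; then P = C(9,2)/C(12,2) = 6/11
P(both green) = 95/231 ≈ 0.4113.

95/231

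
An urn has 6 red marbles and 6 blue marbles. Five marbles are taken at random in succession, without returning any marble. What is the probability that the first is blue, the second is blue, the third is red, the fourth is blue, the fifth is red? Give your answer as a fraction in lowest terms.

5/132

Multiply the conditional probability of each draw in order, without replacement, so each draw removes one from its color and from the total.
P = (6/12) · (5/11) · (6/10) · (4/9) · (5/8) = 5/132 ≈ 0.0379.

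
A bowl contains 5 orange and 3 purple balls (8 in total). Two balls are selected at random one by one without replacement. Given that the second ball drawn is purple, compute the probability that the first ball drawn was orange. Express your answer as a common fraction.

P(first=orange and the second ball drawn is purple) = (5/8)·(3/7) = 15/56.
P(the second ball drawn is purple) = Σ over first color = 15/56 + 3/28 = 3/8.
By Bayes, P(first=orange | the second ball drawn is purple) = 15/56 / 3/8 = 5/7 ≈ 0.7143.

5/7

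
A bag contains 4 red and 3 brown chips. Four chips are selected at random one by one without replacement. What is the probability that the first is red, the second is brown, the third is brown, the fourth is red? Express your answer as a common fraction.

3/35

Multiply the conditional probability of each draw in order, without replacement, so each draw removes one from its color and from the total.
P = (4/7) · (3/6) · (2/5) · (3/4) = 3/35 ≈ 0.0857.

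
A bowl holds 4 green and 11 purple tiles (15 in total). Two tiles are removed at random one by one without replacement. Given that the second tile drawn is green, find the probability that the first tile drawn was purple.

11/14

P(first=purple and the second tile drawn is green) = (11/15)·(4/14) = 22/105.
P(the second tile drawn is green) = Σ over first color = 2/35 + 22/105 = 4/15.
By Bayes, P(first=purple | the second tile drawn is green) = 22/105 / 4/15 = 11/14 ≈ 0.7857.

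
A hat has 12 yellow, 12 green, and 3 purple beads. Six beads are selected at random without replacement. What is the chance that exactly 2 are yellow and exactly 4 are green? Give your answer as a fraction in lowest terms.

Unordered draws without replacement: count favorable combinations over C(27,6).
Favorable = C(12,2) · C(12,4) · C(3,0) = 32670; total = C(27,6) = 296010.
P = 32670/296010 = 33/299 ≈ 0.1104.

33/299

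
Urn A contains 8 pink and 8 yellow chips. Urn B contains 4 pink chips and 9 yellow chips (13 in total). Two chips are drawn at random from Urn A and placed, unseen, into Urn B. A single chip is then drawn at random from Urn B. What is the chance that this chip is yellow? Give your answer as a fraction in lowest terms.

2/3

Condition on how many of the transferred chips are yellow (from Urn A: 8 yellow of 16; then Urn B has 15 total).
  0 yellow: C(8,0)C(8,2)/C(16,2) = 7/30; then P = 9/15
  1 yellow: C(8,1)C(8,1)/C(16,2) = 8/15; then P = 10/15
  2 yellow: C(8,2)C(8,0)/C(16,2) = 7/30; then P = 11/15
P(yellow from Urn B) = 2/3 ≈ 0.6667.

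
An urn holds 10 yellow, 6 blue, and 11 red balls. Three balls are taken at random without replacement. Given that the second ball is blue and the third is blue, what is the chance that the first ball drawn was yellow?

P(first=yellow and the second ball is blue and the third is blue) = (10/27)·(6/26)·(5/25) = 2/117.
P(E) = Σ over first color = 2/117 + 4/585 + 11/585 = 5/117.
By Bayes, P(first=yellow | E) = 2/117 / 5/117 = 2/5 ≈ 0.4000.

2/5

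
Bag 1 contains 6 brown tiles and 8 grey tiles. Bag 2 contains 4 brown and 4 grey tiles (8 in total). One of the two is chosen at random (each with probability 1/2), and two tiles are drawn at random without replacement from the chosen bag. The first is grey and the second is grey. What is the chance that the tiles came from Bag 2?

39/95

P(E | Bag 1) = 4/13; P(E | Bag 2) = 3/14.
P(E) = 1/2·4/13 + 1/2·3/14 = 95/364.
By Bayes' rule, P(Bag 2 | E) = 3/28 / 95/364 = 39/95 ≈ 0.4105.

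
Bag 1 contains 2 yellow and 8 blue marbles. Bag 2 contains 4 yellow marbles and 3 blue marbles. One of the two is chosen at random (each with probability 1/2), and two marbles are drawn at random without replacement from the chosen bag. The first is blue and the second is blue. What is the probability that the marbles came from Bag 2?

P(E | Bag 1) = 28/45; P(E | Bag 2) = 1/7.
P(E) = 1/2·28/45 + 1/2·1/7 = 241/630.
By Bayes' rule, P(Bag 2 | E) = 1/14 / 241/630 = 45/241 ≈ 0.1867.

45/241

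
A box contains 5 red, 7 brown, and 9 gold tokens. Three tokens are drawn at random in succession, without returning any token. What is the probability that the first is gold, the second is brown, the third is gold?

6/95

Multiply the conditional probability of each draw in order, without replacement, so each draw removes one from its color and from the total.
P = (9/21) · (7/20) · (8/19) = 6/95 ≈ 0.0632.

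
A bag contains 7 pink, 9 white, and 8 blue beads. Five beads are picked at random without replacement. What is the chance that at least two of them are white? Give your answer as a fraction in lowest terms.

Sum the hypergeometric tail for j = 2,…,5 white beads.
Favorable = C(9,2)·C(15,3) + C(9,3)·C(15,2) + C(9,4)·C(15,1) + C(9,5)·C(15,0) = 27216; total = C(24,5) = 42504.
P = 27216/42504 = 162/253 ≈ 0.6403.

162/253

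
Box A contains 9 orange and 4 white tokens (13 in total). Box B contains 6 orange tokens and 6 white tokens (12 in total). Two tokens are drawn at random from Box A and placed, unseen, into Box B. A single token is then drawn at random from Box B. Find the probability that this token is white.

43/91

Condition on how many of the transferred tokens are white (from Box A: 4 white of 13; then Box B has 14 total).
  0 white: C(4,0)C(9,2)/C(13,2) = 6/13; then P = 6/14
  1 white: C(4,1)C(9,1)/C(13,2) = 6/13; then P = 7/14
  2 white: C(4,2)C(9,0)/C(13,2) = 1/13; then P = 8/14
P(white from Box B) = 43/91 ≈ 0.4725.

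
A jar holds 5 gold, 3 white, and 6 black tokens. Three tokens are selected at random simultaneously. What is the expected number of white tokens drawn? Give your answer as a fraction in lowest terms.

9/14

By linearity of expectation, E[X] = Σ P(draw i is white); by symmetry each draw (even without replacement) has P(white) = 3/14.
E[X] = 3 · 3/14 = 9/14 ≈ 0.6429.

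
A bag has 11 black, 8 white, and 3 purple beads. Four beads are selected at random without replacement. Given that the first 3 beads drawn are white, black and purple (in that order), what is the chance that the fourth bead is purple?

After removing 1 black, 1 white, 1 purple, the bag has 2 purple out of 19 remaining.
P(fourth is purple | given) = 2/19 ≈ 0.1053.

2/19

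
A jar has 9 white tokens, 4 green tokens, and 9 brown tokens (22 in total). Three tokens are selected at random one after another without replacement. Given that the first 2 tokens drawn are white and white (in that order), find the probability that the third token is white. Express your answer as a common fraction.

After removing 2 white, the jar has 7 white out of 20 remaining.
P(third is white | given) = 7/20 ≈ 0.3500.

7/20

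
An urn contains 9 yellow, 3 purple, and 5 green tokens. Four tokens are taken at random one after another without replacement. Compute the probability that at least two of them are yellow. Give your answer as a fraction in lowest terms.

129/170

Sum the hypergeometric tail for j = 2,…,4 yellow tokens.
Favorable = C(9,2)·C(8,2) + C(9,3)·C(8,1) + C(9,4)·C(8,0) = 1806; total = C(17,4) = 2380.
P = 1806/2380 = 129/170 ≈ 0.7588.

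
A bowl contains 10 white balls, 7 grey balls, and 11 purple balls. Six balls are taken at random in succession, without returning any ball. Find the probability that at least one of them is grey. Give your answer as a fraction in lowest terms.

Use the complement: P(at least one grey) = 1 − P(no grey).
P(none) = C(21,6)/C(28,6) = 54264/376740.
So P = 1 − 54264/376740 = 3839/4485 ≈ 0.8560.

3839/4485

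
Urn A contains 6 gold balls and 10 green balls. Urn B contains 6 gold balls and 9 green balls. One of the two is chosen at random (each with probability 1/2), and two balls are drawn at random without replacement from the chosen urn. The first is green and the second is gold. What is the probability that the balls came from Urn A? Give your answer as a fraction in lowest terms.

P(E | Urn A) = 1/4; P(E | Urn B) = 9/35.
P(E) = 1/2·1/4 + 1/2·9/35 = 71/280.
By Bayes' rule, P(Urn A | E) = 1/8 / 71/280 = 35/71 ≈ 0.4930.

35/71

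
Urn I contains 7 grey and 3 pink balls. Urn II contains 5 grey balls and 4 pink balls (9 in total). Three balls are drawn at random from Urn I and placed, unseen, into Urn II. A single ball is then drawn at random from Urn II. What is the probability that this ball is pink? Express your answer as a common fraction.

Condition on how many of the transferred balls are pink (from Urn I: 3 pink of 10; then Urn II has 12 total).
  0 pink: C(3,0)C(7,3)/C(10,3) = 7/24; then P = 4/12
  1 pink: C(3,1)C(7,2)/C(10,3) = 21/40; then P = 5/12
  2 pink: C(3,2)C(7,1)/C(10,3) = 7/40; then P = 6/12
  3 pink: C(3,3)C(7,0)/C(10,3) = 1/120; then P = 7/12
P(pink from Urn II) = 49/120 ≈ 0.4083.

49/120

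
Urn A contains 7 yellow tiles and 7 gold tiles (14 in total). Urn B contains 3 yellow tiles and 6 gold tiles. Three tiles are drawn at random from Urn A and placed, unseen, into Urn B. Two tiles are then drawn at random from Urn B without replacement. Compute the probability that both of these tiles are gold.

107/286

Condition on how many of the transferred tiles are gold (from Urn A: 7 gold of 14; then Urn B has 12 total).
  0 gold: C(7,0)C(7,3)/C(14,3) = 5/52; then P = C(6,2)/C(12,2) = 5/22
  1 gold: C(7,1)C(7,2)/C(14,3) = 21/52; then P = C(7,2)/C(12,2) = 7/22
  2 gold: C(7,2)C(7,1)/C(14,3) = 21/52; then P = C(8,2)/C(12,2) = 14/33
  3 gold: C(7,3)C(7,0)/C(14,3) = 5/52; then P = C(9,2)/C(12,2) = 6/11
P(both gold) = 107/286 ≈ 0.3741.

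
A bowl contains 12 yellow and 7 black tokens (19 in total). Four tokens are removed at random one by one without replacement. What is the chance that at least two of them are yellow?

3421/3876

Sum the hypergeometric tail for j = 2,…,4 yellow tokens.
Favorable = C(12,2)·C(7,2) + C(12,3)·C(7,1) + C(12,4)·C(7,0) = 3421; total = C(19,4) = 3876.
P = 3421/3876 = 3421/3876 ≈ 0.8826.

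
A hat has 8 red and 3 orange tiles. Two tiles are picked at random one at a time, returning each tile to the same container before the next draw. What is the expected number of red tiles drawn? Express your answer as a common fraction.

16/11

By linearity of expectation, E[X] = Σ P(draw i is red); each independent draw has P(red) = 8/11.
E[X] = 2 · 8/11 = 16/11 ≈ 1.4545.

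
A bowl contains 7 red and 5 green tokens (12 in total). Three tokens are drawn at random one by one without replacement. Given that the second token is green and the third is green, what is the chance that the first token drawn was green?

3/10

P(first=green and the second token is green and the third is green) = (5/12)·(4/11)·(3/10) = 1/22.
P(E) = Σ over first color = 7/66 + 1/22 = 5/33.
By Bayes, P(first=green | E) = 1/22 / 5/33 = 3/10 ≈ 0.3000.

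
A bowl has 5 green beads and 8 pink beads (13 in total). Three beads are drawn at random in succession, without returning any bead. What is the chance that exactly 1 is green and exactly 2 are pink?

Unordered draws without replacement: count favorable combinations over C(13,3).
Favorable = C(5,1) · C(8,2) = 140; total = C(13,3) = 286.
P = 140/286 = 70/143 ≈ 0.4895.

70/143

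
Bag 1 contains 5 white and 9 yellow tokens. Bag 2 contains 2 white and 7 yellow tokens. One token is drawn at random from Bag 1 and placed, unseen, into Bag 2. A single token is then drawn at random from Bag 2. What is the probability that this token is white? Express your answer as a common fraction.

Condition on how many of the transferred tokens are white (from Bag 1: 5 white of 14; then Bag 2 has 10 total).
  0 white: C(5,0)C(9,1)/C(14,1) = 9/14; then P = 2/10
  1 white: C(5,1)C(9,0)/C(14,1) = 5/14; then P = 3/10
P(white from Bag 2) = 33/140 ≈ 0.2357.

33/140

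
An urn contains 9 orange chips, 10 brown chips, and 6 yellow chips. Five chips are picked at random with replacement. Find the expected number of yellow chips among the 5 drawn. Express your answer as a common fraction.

6/5

By linearity of expectation, E[X] = Σ P(draw i is yellow); each independent draw has P(yellow) = 6/25.
E[X] = 5 · 6/25 = 6/5 ≈ 1.2000.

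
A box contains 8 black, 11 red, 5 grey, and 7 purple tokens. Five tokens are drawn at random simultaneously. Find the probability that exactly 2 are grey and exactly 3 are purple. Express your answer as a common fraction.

50/24273

Unordered draws without replacement: count favorable combinations over C(31,5).
Favorable = C(8,0) · C(11,0) · C(5,2) · C(7,3) = 350; total = C(31,5) = 169911.
P = 350/169911 = 50/24273 ≈ 0.0021.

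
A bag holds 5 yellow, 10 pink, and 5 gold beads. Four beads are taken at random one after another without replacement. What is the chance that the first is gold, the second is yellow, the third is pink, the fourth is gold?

Multiply the conditional probability of each draw in order, without replacement, so each draw removes one from its color and from the total.
P = (5/20) · (5/19) · (10/18) · (4/17) = 25/2907 ≈ 0.0086.

25/2907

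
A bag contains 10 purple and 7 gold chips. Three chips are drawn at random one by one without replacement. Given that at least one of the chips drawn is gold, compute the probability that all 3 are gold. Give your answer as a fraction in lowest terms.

P(all 3 gold) = C(7,3)/C(17,3) = 7/136; P(at least one gold) = 1 − C(10,3)/C(17,3) = 14/17.
Since 'all 3 gold' ⊆ 'at least one gold', P(all 3 | at least one) = 7/136 / 14/17 = 1/16 ≈ 0.0625.

1/16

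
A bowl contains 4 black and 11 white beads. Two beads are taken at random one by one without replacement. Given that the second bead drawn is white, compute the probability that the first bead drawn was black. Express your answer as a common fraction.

P(first=black and the second bead drawn is white) = (4/15)·(11/14) = 22/105.
P(the second bead drawn is white) = Σ over first color = 22/105 + 11/21 = 11/15.
By Bayes, P(first=black | the second bead drawn is white) = 22/105 / 11/15 = 2/7 ≈ 0.2857.

2/7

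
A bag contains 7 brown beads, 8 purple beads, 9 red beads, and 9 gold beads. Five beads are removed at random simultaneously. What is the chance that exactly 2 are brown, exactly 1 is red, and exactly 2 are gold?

Unordered draws without replacement: count favorable combinations over C(33,5).
Favorable = C(7,2) · C(8,0) · C(9,1) · C(9,2) = 6804; total = C(33,5) = 237336.
P = 6804/237336 = 567/19778 ≈ 0.0287.

567/19778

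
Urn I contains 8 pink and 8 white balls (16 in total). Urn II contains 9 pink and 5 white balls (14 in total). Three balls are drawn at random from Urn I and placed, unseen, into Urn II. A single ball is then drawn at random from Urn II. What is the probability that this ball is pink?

Condition on how many of the transferred balls are pink (from Urn I: 8 pink of 16; then Urn II has 17 total).
  0 pink: C(8,0)C(8,3)/C(16,3) = 1/10; then P = 9/17
  1 pink: C(8,1)C(8,2)/C(16,3) = 2/5; then P = 10/17
  2 pink: C(8,2)C(8,1)/C(16,3) = 2/5; then P = 11/17
  3 pink: C(8,3)C(8,0)/C(16,3) = 1/10; then P = 12/17
P(pink from Urn II) = 21/34 ≈ 0.6176.

21/34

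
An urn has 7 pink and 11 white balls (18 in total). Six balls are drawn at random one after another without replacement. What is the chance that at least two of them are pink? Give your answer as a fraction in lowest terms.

Sum the hypergeometric tail for j = 2,…,6 pink balls.
Favorable = C(7,2)·C(11,4) + C(7,3)·C(11,3) + C(7,4)·C(11,2) + C(7,5)·C(11,1) + C(7,6)·C(11,0) = 14868; total = C(18,6) = 18564.
P = 14868/18564 = 177/221 ≈ 0.8009.

177/221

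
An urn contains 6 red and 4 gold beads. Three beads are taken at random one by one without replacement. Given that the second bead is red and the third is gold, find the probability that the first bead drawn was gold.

3/8

P(first=gold and the second bead is red and the third is gold) = (4/10)·(6/9)·(3/8) = 1/10.
P(E) = Σ over first color = 1/6 + 1/10 = 4/15.
By Bayes, P(first=gold | E) = 1/10 / 4/15 = 3/8 ≈ 0.3750.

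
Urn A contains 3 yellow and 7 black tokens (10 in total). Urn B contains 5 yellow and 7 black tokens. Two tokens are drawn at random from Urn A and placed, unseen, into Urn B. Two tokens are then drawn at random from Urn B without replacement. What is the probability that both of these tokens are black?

Condition on how many of the transferred tokens are black (from Urn A: 7 black of 10; then Urn B has 14 total).
  0 black: C(7,0)C(3,2)/C(10,2) = 1/15; then P = C(7,2)/C(14,2) = 3/13
  1 black: C(7,1)C(3,1)/C(10,2) = 7/15; then P = C(8,2)/C(14,2) = 4/13
  2 black: C(7,2)C(3,0)/C(10,2) = 7/15; then P = C(9,2)/C(14,2) = 36/91
P(both black) = 67/195 ≈ 0.3436.

67/195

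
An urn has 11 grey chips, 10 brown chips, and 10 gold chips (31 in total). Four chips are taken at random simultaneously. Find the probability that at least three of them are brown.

Sum the hypergeometric tail for j = 3,…,4 brown chips.
Favorable = C(10,3)·C(21,1) + C(10,4)·C(21,0) = 2730; total = C(31,4) = 31465.
P = 2730/31465 = 78/899 ≈ 0.0868.

78/899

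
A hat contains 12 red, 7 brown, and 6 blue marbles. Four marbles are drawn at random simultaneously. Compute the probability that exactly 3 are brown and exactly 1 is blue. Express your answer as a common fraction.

Unordered draws without replacement: count favorable combinations over C(25,4).
Favorable = C(12,0) · C(7,3) · C(6,1) = 210; total = C(25,4) = 12650.
P = 210/12650 = 21/1265 ≈ 0.0166.

21/1265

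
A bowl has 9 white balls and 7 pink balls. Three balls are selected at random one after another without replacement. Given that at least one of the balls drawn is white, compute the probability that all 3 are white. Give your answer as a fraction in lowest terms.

P(all 3 white) = C(9,3)/C(16,3) = 3/20; P(at least one white) = 1 − C(7,3)/C(16,3) = 15/16.
Since 'all 3 white' ⊆ 'at least one white', P(all 3 | at least one) = 3/20 / 15/16 = 4/25 ≈ 0.1600.

4/25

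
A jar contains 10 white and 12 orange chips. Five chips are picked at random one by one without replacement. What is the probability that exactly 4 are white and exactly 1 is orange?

20/209

Unordered draws without replacement: count favorable combinations over C(22,5).
Favorable = C(10,4) · C(12,1) = 2520; total = C(22,5) = 26334.
P = 2520/26334 = 20/209 ≈ 0.0957.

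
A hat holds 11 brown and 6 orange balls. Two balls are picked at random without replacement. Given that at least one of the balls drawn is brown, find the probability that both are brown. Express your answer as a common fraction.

P(both brown) = C(11,2)/C(17,2) = 55/136; P(at least one brown) = 1 − C(6,2)/C(17,2) = 121/136.
Since 'both brown' ⊆ 'at least one brown', P(both | at least one) = 55/136 / 121/136 = 5/11 ≈ 0.4545.

5/11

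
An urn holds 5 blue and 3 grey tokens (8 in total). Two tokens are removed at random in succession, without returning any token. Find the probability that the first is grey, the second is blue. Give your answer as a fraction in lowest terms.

Multiply the conditional probability of each draw in order, without replacement, so each draw removes one from its color and from the total.
P = (3/8) · (5/7) = 15/56 ≈ 0.2679.

15/56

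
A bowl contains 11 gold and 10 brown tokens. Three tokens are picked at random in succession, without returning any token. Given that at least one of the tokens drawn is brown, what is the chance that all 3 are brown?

24/233

P(all 3 brown) = C(10,3)/C(21,3) = 12/133; P(at least one brown) = 1 − C(11,3)/C(21,3) = 233/266.
Since 'all 3 brown' ⊆ 'at least one brown', P(all 3 | at least one) = 12/133 / 233/266 = 24/233 ≈ 0.1030.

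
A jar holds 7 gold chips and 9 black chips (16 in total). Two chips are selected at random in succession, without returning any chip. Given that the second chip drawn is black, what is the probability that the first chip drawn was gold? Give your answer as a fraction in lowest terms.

P(first=gold and the second chip drawn is black) = (7/16)·(9/15) = 21/80.
P(the second chip drawn is black) = Σ over first color = 21/80 + 3/10 = 9/16.
By Bayes, P(first=gold | the second chip drawn is black) = 21/80 / 9/16 = 7/15 ≈ 0.4667.

7/15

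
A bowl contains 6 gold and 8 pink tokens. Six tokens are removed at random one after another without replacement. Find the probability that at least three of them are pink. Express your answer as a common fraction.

Sum the hypergeometric tail for j = 3,…,6 pink tokens.
Favorable = C(8,3)·C(6,3) + C(8,4)·C(6,2) + C(8,5)·C(6,1) + C(8,6)·C(6,0) = 2534; total = C(14,6) = 3003.
P = 2534/3003 = 362/429 ≈ 0.8438.

362/429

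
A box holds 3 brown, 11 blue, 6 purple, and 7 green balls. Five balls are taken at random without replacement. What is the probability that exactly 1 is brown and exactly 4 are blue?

11/897

Unordered draws without replacement: count favorable combinations over C(27,5).
Favorable = C(3,1) · C(11,4) · C(6,0) · C(7,0) = 990; total = C(27,5) = 80730.
P = 990/80730 = 11/897 ≈ 0.0123.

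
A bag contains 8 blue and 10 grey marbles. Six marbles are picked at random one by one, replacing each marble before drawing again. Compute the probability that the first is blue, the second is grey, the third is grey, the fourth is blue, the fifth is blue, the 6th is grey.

Multiply the conditional probability of each draw in order, with replacement (the composition resets each draw).
P = (8/18) · (10/18) · (10/18) · (8/18) · (8/18) · (10/18) = 8000/531441 ≈ 0.0151.

8000/531441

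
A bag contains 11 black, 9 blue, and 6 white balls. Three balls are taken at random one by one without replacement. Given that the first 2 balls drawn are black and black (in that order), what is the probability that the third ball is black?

After removing 2 black, the bag has 9 black out of 24 remaining.
P(third is black | given) = 9/24 = 3/8 ≈ 0.3750.

3/8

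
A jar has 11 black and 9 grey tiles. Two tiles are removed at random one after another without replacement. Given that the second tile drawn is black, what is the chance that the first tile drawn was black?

P(first=black and the second tile drawn is black) = (11/20)·(10/19) = 11/38.
P(the second tile drawn is black) = Σ over first color = 11/38 + 99/380 = 11/20.
By Bayes, P(first=black | the second tile drawn is black) = 11/38 / 11/20 = 10/19 ≈ 0.5263.

10/19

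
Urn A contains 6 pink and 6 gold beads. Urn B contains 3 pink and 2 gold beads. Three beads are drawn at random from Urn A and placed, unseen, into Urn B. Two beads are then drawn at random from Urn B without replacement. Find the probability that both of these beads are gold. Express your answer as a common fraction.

Condition on how many of the transferred beads are gold (from Urn A: 6 gold of 12; then Urn B has 8 total).
  0 gold: C(6,0)C(6,3)/C(12,3) = 1/11; then P = C(2,2)/C(8,2) = 1/28
  1 gold: C(6,1)C(6,2)/C(12,3) = 9/22; then P = C(3,2)/C(8,2) = 3/28
  2 gold: C(6,2)C(6,1)/C(12,3) = 9/22; then P = C(4,2)/C(8,2) = 3/14
  3 gold: C(6,3)C(6,0)/C(12,3) = 1/11; then P = C(5,2)/C(8,2) = 5/14
P(both gold) = 103/616 ≈ 0.1672.

103/616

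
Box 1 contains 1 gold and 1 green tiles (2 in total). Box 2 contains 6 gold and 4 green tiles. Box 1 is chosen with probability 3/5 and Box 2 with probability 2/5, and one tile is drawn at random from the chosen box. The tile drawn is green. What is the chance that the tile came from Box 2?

8/23

P(green | Box 1) = 1/2; P(green | Box 2) = 2/5.
P(green) = 3/5·1/2 + 2/5·2/5 = 23/50.
By Bayes' rule, P(Box 2 | green) = 4/25 / 23/50 = 8/23 ≈ 0.3478.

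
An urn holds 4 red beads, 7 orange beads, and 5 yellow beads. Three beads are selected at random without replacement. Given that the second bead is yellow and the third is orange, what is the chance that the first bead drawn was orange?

P(first=orange and the second bead is yellow and the third is orange) = (7/16)·(5/15)·(6/14) = 1/16.
P(E) = Σ over first color = 1/24 + 1/16 + 1/24 = 7/48.
By Bayes, P(first=orange | E) = 1/16 / 7/48 = 3/7 ≈ 0.4286.

3/7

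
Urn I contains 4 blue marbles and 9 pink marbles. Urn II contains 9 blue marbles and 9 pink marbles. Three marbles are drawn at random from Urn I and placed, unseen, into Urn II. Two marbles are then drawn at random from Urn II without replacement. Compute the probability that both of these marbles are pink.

243/910

Condition on how many of the transferred marbles are pink (from Urn I: 9 pink of 13; then Urn II has 21 total).
  0 pink: C(9,0)C(4,3)/C(13,3) = 2/143; then P = C(9,2)/C(21,2) = 6/35
  1 pink: C(9,1)C(4,2)/C(13,3) = 27/143; then P = C(10,2)/C(21,2) = 3/14
  2 pink: C(9,2)C(4,1)/C(13,3) = 72/143; then P = C(11,2)/C(21,2) = 11/42
  3 pink: C(9,3)C(4,0)/C(13,3) = 42/143; then P = C(12,2)/C(21,2) = 11/35
P(both pink) = 243/910 ≈ 0.2670.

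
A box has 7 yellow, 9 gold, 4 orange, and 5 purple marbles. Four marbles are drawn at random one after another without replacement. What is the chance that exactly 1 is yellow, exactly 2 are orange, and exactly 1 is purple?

21/1265

Unordered draws without replacement: count favorable combinations over C(25,4).
Favorable = C(7,1) · C(9,0) · C(4,2) · C(5,1) = 210; total = C(25,4) = 12650.
P = 210/12650 = 21/1265 ≈ 0.0166.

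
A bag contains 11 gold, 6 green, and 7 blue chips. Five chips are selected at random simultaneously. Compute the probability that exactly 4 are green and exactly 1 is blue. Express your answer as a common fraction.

Unordered draws without replacement: count favorable combinations over C(24,5).
Favorable = C(11,0) · C(6,4) · C(7,1) = 105; total = C(24,5) = 42504.
P = 105/42504 = 5/2024 ≈ 0.0025.

5/2024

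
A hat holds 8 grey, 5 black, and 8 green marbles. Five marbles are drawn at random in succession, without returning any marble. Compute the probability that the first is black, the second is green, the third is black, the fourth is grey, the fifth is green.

32/8721

Multiply the conditional probability of each draw in order, without replacement, so each draw removes one from its color and from the total.
P = (5/21) · (8/20) · (4/19) · (8/18) · (7/17) = 32/8721 ≈ 0.0037.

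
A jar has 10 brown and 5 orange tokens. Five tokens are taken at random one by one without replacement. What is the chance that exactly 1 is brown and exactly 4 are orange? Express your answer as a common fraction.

50/3003

Unordered draws without replacement: count favorable combinations over C(15,5).
Favorable = C(10,1) · C(5,4) = 50; total = C(15,5) = 3003.
P = 50/3003 = 50/3003 ≈ 0.0167.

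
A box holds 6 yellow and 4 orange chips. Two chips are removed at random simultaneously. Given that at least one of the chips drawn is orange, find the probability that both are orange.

1/5

P(both orange) = C(4,2)/C(10,2) = 2/15; P(at least one orange) = 1 − C(6,2)/C(10,2) = 2/3.
Since 'both orange' ⊆ 'at least one orange', P(both | at least one) = 2/15 / 2/3 = 1/5 ≈ 0.2000.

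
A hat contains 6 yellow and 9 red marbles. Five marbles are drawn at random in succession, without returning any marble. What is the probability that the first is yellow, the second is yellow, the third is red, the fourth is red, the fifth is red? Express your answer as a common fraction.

6/143

Multiply the conditional probability of each draw in order, without replacement, so each draw removes one from its color and from the total.
P = (6/15) · (5/14) · (9/13) · (8/12) · (7/11) = 6/143 ≈ 0.0420.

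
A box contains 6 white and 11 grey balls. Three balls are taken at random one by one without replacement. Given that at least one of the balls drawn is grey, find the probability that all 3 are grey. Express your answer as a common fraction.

1/4

P(all 3 grey) = C(11,3)/C(17,3) = 33/136; P(at least one grey) = 1 − C(6,3)/C(17,3) = 33/34.
Since 'all 3 grey' ⊆ 'at least one grey', P(all 3 | at least one) = 33/136 / 33/34 = 1/4 ≈ 0.2500.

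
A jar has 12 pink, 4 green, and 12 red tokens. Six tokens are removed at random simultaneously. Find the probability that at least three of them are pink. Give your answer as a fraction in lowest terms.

539/1035

Sum the hypergeometric tail for j = 3,…,6 pink tokens.
Favorable = C(12,3)·C(16,3) + C(12,4)·C(16,2) + C(12,5)·C(16,1) + C(12,6)·C(16,0) = 196196; total = C(28,6) = 376740.
P = 196196/376740 = 539/1035 ≈ 0.5208.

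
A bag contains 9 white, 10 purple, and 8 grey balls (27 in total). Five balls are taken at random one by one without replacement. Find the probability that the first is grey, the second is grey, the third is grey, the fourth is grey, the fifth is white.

Multiply the conditional probability of each draw in order, without replacement, so each draw removes one from its color and from the total.
P = (8/27) · (7/26) · (6/25) · (5/24) · (9/23) = 7/4485 ≈ 0.0016.

7/4485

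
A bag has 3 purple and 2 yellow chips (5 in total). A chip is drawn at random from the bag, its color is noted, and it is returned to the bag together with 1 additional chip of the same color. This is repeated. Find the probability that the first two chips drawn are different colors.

2/5

Either purple then yellow, or yellow then purple; after the first draw the total is 6.
P = (3/5)·(2/6) + (2/5)·(3/6) = 2/5 ≈ 0.4000.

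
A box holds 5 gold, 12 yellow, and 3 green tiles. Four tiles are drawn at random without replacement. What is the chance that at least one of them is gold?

Use the complement: P(at least one gold) = 1 − P(no gold).
P(none) = C(15,4)/C(20,4) = 1365/4845.
So P = 1 − 1365/4845 = 232/323 ≈ 0.7183.

232/323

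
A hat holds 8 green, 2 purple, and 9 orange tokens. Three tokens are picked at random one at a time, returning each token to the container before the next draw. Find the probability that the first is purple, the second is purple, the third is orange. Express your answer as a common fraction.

Multiply the conditional probability of each draw in order, with replacement (the composition resets each draw).
P = (2/19) · (2/19) · (9/19) = 36/6859 ≈ 0.0052.

36/6859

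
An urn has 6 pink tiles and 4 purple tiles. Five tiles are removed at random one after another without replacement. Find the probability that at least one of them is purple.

41/42

Use the complement: P(at least one purple) = 1 − P(no purple).
P(none) = C(6,5)/C(10,5) = 6/252.
So P = 1 − 6/252 = 41/42 ≈ 0.9762.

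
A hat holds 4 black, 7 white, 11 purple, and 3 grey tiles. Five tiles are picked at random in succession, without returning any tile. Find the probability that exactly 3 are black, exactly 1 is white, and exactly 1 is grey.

2/1265

Unordered draws without replacement: count favorable combinations over C(25,5).
Favorable = C(4,3) · C(7,1) · C(11,0) · C(3,1) = 84; total = C(25,5) = 53130.
P = 84/53130 = 2/1265 ≈ 0.0016.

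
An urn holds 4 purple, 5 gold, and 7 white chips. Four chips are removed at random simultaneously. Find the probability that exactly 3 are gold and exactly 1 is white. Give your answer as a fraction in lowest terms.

1/26

Unordered draws without replacement: count favorable combinations over C(16,4).
Favorable = C(4,0) · C(5,3) · C(7,1) = 70; total = C(16,4) = 1820.
P = 70/1820 = 1/26 ≈ 0.0385.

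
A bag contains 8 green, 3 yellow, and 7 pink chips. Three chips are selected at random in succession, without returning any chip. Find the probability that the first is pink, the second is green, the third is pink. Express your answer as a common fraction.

7/102

Multiply the conditional probability of each draw in order, without replacement, so each draw removes one from its color and from the total.
P = (7/18) · (8/17) · (6/16) = 7/102 ≈ 0.0686.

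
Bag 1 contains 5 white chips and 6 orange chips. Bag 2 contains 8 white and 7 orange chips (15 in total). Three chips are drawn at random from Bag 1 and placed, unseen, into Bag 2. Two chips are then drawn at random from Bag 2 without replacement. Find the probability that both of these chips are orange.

Condition on how many of the transferred chips are orange (from Bag 1: 6 orange of 11; then Bag 2 has 18 total).
  0 orange: C(6,0)C(5,3)/C(11,3) = 2/33; then P = C(7,2)/C(18,2) = 7/51
  1 orange: C(6,1)C(5,2)/C(11,3) = 4/11; then P = C(8,2)/C(18,2) = 28/153
  2 orange: C(6,2)C(5,1)/C(11,3) = 5/11; then P = C(9,2)/C(18,2) = 4/17
  3 orange: C(6,3)C(5,0)/C(11,3) = 4/33; then P = C(10,2)/C(18,2) = 5/17
P(both orange) = 122/561 ≈ 0.2175.

122/561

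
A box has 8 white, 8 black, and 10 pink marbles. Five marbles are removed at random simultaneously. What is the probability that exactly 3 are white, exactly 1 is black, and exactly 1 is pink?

224/3289

Unordered draws without replacement: count favorable combinations over C(26,5).
Favorable = C(8,3) · C(8,1) · C(10,1) = 4480; total = C(26,5) = 65780.
P = 4480/65780 = 224/3289 ≈ 0.0681.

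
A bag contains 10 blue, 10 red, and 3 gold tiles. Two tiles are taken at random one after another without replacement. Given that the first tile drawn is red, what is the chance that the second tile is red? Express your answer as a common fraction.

After removing 1 red, the bag has 9 red out of 22 remaining.
P(second is red | given) = 9/22 ≈ 0.4091.

9/22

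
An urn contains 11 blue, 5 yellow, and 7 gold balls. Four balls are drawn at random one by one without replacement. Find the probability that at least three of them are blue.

6/23

Sum the hypergeometric tail for j = 3,…,4 blue balls.
Favorable = C(11,3)·C(12,1) + C(11,4)·C(12,0) = 2310; total = C(23,4) = 8855.
P = 2310/8855 = 6/23 ≈ 0.2609.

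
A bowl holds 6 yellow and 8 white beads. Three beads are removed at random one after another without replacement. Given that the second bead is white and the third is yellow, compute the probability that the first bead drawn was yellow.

5/12

P(first=yellow and the second bead is white and the third is yellow) = (6/14)·(8/13)·(5/12) = 10/91.
P(E) = Σ over first color = 10/91 + 2/13 = 24/91.
By Bayes, P(first=yellow | E) = 10/91 / 24/91 = 5/12 ≈ 0.4167.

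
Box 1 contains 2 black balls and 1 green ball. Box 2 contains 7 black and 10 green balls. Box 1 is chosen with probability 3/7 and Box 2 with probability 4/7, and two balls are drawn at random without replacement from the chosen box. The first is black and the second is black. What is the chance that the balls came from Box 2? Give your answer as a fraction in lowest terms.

P(E | Box 1) = 1/3; P(E | Box 2) = 21/136.
P(E) = 3/7·1/3 + 4/7·21/136 = 55/238.
By Bayes' rule, P(Box 2 | E) = 3/34 / 55/238 = 21/55 ≈ 0.3818.

21/55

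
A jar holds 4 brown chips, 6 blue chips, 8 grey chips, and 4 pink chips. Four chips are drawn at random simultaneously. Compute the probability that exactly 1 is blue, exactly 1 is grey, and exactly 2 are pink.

Unordered draws without replacement: count favorable combinations over C(22,4).
Favorable = C(4,0) · C(6,1) · C(8,1) · C(4,2) = 288; total = C(22,4) = 7315.
P = 288/7315 = 288/7315 ≈ 0.0394.

288/7315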